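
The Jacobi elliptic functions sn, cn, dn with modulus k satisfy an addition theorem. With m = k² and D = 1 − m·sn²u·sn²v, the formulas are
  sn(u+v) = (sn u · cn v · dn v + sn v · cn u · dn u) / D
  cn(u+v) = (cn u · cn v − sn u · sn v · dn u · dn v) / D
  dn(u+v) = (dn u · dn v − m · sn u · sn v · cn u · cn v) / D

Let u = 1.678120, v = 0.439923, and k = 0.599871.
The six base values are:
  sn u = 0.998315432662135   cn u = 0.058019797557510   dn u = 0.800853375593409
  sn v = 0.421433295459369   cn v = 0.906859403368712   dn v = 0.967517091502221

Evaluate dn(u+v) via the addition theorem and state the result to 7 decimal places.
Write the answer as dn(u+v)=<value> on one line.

m = k² = 0.359845216641
D = 1 − m·sn²u·sn²v = 0.9363044646655211
dn(u+v) = (dn u·dn v − m·sn u·sn v·cn u·cn v)/D = 0.7668735445475213/0.9363044646655211 = 0.8190429219212085

dn(u+v)=0.8190429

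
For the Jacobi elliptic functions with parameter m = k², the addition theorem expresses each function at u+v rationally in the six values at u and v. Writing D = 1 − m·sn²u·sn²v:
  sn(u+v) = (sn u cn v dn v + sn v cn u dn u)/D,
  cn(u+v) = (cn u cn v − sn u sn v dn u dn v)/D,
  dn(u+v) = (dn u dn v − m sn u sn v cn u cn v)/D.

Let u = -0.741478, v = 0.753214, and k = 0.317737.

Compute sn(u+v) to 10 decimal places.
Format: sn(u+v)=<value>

sn u = -0.6708425484403816, cn u = 0.7415998079840732, dn u = 0.9770191597678266
sn v = 0.6792991261311386, cn v = 0.733861497312314, dn v = 0.9764290841658866
m = k² = 0.100956801169
D = 1 − m·sn²u·sn²v = 0.9790348056155847
sn(u+v) = (sn u·cn v·dn v + sn v·cn u·dn u)/D = 0.01148966209591116/0.9790348056155847 = 0.01173570339890709

sn(u+v)=0.0117357034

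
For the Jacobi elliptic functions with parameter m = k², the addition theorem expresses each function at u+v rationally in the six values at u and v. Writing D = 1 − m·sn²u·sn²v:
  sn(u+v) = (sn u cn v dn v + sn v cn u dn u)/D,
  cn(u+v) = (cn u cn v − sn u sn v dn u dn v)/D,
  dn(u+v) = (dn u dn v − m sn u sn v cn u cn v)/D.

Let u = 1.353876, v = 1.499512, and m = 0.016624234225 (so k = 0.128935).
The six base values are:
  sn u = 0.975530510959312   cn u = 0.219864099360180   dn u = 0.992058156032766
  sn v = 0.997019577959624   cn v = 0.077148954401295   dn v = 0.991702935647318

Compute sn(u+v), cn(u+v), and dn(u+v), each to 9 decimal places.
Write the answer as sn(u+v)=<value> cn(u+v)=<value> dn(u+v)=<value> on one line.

m = k² = 0.016624234225
D = 1 − m·sn²u·sn²v = 0.9842735486375136
sn(u+v) = (sn u·cn v·dn v + sn v·cn u·dn u)/D = 0.2921046016033291/0.9842735486375136 = 0.2967717683845885
cn(u+v) = (cn u·cn v − sn u·sn v·dn u·dn v)/D = -0.9399304869348819/0.9842735486375136 = -0.9549484370843717
dn(u+v) = (dn u·dn v − m·sn u·sn v·cn u·cn v)/D = 0.9835527205637946/0.9842735486375136 = 0.9992676547340759

sn(u+v)=0.296771768 cn(u+v)=-0.954948437 dn(u+v)=0.999267655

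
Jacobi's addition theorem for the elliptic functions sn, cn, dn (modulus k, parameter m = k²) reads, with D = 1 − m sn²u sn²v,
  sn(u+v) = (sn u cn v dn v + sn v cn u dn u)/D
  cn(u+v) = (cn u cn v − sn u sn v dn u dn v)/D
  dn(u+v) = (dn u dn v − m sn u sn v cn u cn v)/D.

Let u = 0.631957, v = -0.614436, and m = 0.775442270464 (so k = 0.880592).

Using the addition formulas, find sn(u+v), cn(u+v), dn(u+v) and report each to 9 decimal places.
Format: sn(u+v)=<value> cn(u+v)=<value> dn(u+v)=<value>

sn u = 0.5664290882260978, cn u = 0.8241104828913121, dn u = 0.8667211889111236
sn v = -0.5538033855046651, cn v = 0.8326474705441501, dn v = 0.8730253486337373
m = k² = 0.775442270464
D = 1 − m·sn²u·sn²v = 0.9236952138100903
sn(u+v) = (sn u·cn v·dn v + sn v·cn u·dn u)/D = 0.01618259385280332/0.9236952138100903 = 0.01751940857856434
cn(u+v) = (cn u·cn v − sn u·sn v·dn u·dn v)/D = 0.9235534481944527/0.9236952138100903 = 0.9998465233839928
dn(u+v) = (dn u·dn v − m·sn u·sn v·cn u·cn v)/D = 0.9235852846538037/0.9236952138100903 = 0.999880989795505

sn(u+v)=0.017519409 cn(u+v)=0.999846523 dn(u+v)=0.999880990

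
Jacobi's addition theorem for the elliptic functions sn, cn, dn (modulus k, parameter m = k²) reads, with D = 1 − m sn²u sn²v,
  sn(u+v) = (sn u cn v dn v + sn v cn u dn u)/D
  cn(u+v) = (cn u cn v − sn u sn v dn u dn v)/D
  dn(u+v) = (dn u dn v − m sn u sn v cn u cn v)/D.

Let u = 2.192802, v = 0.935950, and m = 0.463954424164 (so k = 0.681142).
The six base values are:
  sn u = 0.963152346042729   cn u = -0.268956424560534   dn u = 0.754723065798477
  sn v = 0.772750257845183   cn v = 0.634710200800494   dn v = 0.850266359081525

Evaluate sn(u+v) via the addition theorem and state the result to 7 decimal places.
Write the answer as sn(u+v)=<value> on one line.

m = k² = 0.463954424164
D = 1 − m·sn²u·sn²v = 0.7429937934837902
sn(u+v) = (sn u·cn v·dn v + sn v·cn u·dn u)/D = 0.3629283238297261/0.7429937934837902 = 0.4884675040527699

sn(u+v)=0.4884675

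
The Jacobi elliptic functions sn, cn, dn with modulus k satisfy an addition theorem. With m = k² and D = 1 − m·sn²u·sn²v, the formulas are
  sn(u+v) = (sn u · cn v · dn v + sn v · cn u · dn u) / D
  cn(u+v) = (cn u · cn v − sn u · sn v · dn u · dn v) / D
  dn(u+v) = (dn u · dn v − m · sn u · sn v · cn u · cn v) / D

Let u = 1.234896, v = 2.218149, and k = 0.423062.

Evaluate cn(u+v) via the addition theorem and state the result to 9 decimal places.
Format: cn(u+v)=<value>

sn u = 0.9296800219879309, cn u = 0.3683680994827325, dn u = 0.9194049395984105
sn v = 0.8676823333011824, cn v = -0.4971190687119292, dn v = 0.930188024189149
m = k² = 0.178981455844
D = 1 − m·sn²u·sn²v = 0.8835347017574747
cn(u+v) = (cn u·cn v − sn u·sn v·dn u·dn v)/D = -0.873000066816644/0.8835347017574747 = -0.9880767162626711

cn(u+v)=-0.988076716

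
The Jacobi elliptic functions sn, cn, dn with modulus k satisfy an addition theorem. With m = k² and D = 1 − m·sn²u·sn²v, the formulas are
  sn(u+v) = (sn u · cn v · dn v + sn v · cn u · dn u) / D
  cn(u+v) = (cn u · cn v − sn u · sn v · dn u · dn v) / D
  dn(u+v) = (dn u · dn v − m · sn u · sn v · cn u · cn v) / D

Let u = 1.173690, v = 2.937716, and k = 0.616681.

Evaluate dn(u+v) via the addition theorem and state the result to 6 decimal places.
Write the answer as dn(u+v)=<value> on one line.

dn(u+v)=0.942725

sn u = 0.8894467719557279, cn u = 0.4570387728164157, dn u = 0.8361473240380565
sn v = 0.5466560077697563, cn v = -0.8373572768951329, dn v = 0.9414644165419538
m = k² = 0.380295455761
D = 1 − m·sn²u·sn²v = 0.9100938680594371
dn(u+v) = (dn u·dn v − m·sn u·sn v·cn u·cn v)/D = 0.8579680433895698/0.9100938680594371 = 0.9427247820260414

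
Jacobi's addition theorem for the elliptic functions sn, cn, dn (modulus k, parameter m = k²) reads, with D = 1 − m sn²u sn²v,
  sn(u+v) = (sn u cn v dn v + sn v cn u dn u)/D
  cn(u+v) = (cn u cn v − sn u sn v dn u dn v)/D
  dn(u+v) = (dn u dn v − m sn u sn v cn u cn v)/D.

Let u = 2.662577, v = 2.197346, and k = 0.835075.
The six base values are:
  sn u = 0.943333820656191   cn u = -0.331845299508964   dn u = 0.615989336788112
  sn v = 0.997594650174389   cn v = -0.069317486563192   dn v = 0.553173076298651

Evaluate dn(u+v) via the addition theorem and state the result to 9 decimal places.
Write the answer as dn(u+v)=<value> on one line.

dn(u+v)=0.851548716

m = k² = 0.697350255625
D = 1 − m·sn²u·sn²v = 0.3824245866767528
dn(u+v) = (dn u·dn v − m·sn u·sn v·cn u·cn v)/D = 0.3256531657948188/0.3824245866767528 = 0.8515487161134844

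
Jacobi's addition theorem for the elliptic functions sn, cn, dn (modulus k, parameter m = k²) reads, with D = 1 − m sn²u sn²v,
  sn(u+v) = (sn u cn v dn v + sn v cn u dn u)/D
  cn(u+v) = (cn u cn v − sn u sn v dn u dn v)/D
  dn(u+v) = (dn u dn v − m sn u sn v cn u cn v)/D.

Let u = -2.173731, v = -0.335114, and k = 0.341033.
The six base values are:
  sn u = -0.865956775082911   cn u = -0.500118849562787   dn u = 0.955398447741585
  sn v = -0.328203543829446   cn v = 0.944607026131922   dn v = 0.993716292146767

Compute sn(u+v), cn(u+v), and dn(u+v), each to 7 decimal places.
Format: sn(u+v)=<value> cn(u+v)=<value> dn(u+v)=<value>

m = k² = 0.116303507089
D = 1 − m·sn²u·sn²v = 0.9906055410744871
sn(u+v) = (sn u·cn v·dn v + sn v·cn u·dn u)/D = -0.6560290058429782/0.9906055410744871 = -0.6622504908779317
cn(u+v) = (cn u·cn v − sn u·sn v·dn u·dn v)/D = -0.7422434112204372/0.9906055410744871 = -0.7492825150315057
dn(u+v) = (dn u·dn v − m·sn u·sn v·cn u·cn v)/D = 0.9650105314842713/0.9906055410744871 = 0.9741622588114605

sn(u+v)=-0.6622505 cn(u+v)=-0.7492825 dn(u+v)=0.9741623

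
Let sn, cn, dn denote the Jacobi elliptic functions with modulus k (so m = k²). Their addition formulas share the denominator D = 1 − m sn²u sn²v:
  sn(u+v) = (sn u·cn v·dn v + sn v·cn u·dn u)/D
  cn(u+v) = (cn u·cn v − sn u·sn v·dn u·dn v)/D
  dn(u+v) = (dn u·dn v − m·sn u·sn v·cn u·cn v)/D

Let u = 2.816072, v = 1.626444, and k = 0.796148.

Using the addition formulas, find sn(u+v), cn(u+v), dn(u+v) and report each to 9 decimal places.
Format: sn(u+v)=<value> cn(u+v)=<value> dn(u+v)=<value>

sn(u+v)=-0.440760883 cn(u+v)=-0.897624556 dn(u+v)=0.936408855

sn u = 0.8596388913046363, cn u = -0.5109021203288706, dn u = 0.7291069438797451
sn v = 0.9755172776207987, cn v = 0.2199228070558068, dn v = 0.6299248022128581
m = k² = 0.633851637904
D = 1 − m·sn²u·sn²v = 0.5542517374599496
sn(u+v) = (sn u·cn v·dn v + sn v·cn u·dn u)/D = -0.2442924852786933/0.5542517374599496 = -0.4407608831291141
cn(u+v) = (cn u·cn v − sn u·sn v·dn u·dn v)/D = -0.4975099698636524/0.5542517374599496 = -0.8976245562055683
dn(u+v) = (dn u·dn v − m·sn u·sn v·cn u·cn v)/D = 0.5190062347500307/0.5542517374599496 = 0.9364088548076663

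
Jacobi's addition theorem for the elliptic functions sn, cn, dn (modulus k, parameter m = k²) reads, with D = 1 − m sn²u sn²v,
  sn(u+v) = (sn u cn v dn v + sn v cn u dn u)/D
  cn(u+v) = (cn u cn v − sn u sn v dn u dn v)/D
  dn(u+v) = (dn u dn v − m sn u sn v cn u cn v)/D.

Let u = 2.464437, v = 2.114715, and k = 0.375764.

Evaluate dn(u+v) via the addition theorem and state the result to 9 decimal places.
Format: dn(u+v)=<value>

dn(u+v)=0.933002293

sn u = 0.7084750517489246, cn u = -0.705735857845808, dn u = 0.9639124549270059
sn v = 0.9002230557595104, cn v = -0.4354290411525274, dn v = 0.9410485900833565
m = k² = 0.141198583696
D = 1 − m·sn²u·sn²v = 0.9425645898452824
dn(u+v) = (dn u·dn v − m·sn u·sn v·cn u·cn v)/D = 0.8794149236010353/0.9425645898452824 = 0.9330022929732456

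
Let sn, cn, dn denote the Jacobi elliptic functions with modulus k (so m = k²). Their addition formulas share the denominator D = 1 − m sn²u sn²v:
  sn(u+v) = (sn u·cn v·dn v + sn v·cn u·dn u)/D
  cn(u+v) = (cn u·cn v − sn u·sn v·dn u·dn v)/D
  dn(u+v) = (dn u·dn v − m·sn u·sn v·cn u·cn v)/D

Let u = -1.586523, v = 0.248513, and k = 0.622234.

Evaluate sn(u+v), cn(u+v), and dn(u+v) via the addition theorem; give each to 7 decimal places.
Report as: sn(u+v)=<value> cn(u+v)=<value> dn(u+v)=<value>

sn u = -0.9898013563080767, cn u = 0.142454466587369, dn u = 0.7878336760199354
sn v = 0.2450156996643661, cn v = 0.9695191111669646, dn v = 0.9883100894990806
m = k² = 0.387175150756
D = 1 − m·sn²u·sn²v = 0.9772285129865456
sn(u+v) = (sn u·cn v·dn v + sn v·cn u·dn u)/D = -0.9209151104551777/0.9772285129865456 = -0.9423743763275324
cn(u+v) = (cn u·cn v − sn u·sn v·dn u·dn v)/D = 0.3269417775831392/0.9772285129865456 = 0.3345602110850817
dn(u+v) = (dn u·dn v − m·sn u·sn v·cn u·cn v)/D = 0.7915922359338187/0.9772285129865456 = 0.8100380058647729

sn(u+v)=-0.9423744 cn(u+v)=0.3345602 dn(u+v)=0.8100380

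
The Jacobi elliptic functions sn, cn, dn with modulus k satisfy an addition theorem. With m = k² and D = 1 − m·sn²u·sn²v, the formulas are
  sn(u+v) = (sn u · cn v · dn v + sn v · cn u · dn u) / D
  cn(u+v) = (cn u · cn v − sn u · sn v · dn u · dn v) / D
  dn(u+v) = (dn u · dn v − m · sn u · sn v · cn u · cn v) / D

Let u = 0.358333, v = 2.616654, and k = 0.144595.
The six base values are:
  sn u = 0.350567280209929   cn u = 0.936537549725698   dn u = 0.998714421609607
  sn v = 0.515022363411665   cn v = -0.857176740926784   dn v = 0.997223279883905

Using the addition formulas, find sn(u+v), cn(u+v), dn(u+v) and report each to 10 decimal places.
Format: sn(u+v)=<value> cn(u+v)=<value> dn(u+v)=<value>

sn(u+v)=0.1821781443 cn(u+v)=-0.9832655408 dn(u+v)=0.9996529880

m = k² = 0.020907714025
D = 1 − m·sn²u·sn²v = 0.9993184440952538
sn(u+v) = (sn u·cn v·dn v + sn v·cn u·dn u)/D = 0.1820539796989261/0.9993184440952538 = 0.1821781442888819
cn(u+v) = (cn u·cn v − sn u·sn v·dn u·dn v)/D = -0.9825953903742588/0.9993184440952538 = -0.9832655408095309
dn(u+v) = (dn u·dn v − m·sn u·sn v·cn u·cn v)/D = 0.9989716686278677/0.9993184440952538 = 0.999652988024553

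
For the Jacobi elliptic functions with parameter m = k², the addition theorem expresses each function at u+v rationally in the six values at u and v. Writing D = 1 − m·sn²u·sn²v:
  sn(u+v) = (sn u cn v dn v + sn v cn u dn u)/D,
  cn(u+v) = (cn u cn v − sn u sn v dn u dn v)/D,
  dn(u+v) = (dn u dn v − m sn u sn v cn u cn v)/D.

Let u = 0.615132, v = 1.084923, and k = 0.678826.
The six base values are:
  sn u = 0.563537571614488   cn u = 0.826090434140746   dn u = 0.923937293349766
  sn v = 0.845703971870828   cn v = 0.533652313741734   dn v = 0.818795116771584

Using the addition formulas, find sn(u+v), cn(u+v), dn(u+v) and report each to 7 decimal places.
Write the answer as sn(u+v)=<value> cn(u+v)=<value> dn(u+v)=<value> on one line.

m = k² = 0.460804738276
D = 1 − m·sn²u·sn²v = 0.895335493742352
sn(u+v) = (sn u·cn v·dn v + sn v·cn u·dn u)/D = 0.8917272450551343/0.895335493742352 = 0.9959699478994899
cn(u+v) = (cn u·cn v − sn u·sn v·dn u·dn v)/D = 0.08030047808849956/0.895335493742352 = 0.08968758487710238
dn(u+v) = (dn u·dn v − m·sn u·sn v·cn u·cn v)/D = 0.6597000045452251/0.895335493742352 = 0.7368187781630213

sn(u+v)=0.9959699 cn(u+v)=0.0896876 dn(u+v)=0.7368188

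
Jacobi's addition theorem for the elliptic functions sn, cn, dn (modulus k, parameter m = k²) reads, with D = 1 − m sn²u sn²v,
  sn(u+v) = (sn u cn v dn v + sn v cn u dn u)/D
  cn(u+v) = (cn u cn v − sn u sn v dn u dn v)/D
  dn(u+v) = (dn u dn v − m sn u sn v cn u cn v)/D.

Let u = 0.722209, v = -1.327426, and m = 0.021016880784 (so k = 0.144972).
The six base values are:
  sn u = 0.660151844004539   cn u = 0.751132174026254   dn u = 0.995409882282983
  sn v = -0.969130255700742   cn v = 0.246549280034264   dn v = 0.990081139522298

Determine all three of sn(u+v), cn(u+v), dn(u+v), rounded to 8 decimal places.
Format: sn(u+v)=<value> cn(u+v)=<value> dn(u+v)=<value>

m = k² = 0.021016880784
D = 1 − m·sn²u·sn²v = 0.9913975878410092
sn(u+v) = (sn u·cn v·dn v + sn v·cn u·dn u)/D = -0.5634579945240898/0.9913975878410092 = -0.5683471509660882
cn(u+v) = (cn u·cn v − sn u·sn v·dn u·dn v)/D = 0.8157108958349535/0.9913975878410092 = 0.8227888647695292
dn(u+v) = (dn u·dn v − m·sn u·sn v·cn u·cn v)/D = 0.9880266366041456/0.9913975878410092 = 0.9965997988312594

sn(u+v)=-0.56834715 cn(u+v)=0.82278886 dn(u+v)=0.99659980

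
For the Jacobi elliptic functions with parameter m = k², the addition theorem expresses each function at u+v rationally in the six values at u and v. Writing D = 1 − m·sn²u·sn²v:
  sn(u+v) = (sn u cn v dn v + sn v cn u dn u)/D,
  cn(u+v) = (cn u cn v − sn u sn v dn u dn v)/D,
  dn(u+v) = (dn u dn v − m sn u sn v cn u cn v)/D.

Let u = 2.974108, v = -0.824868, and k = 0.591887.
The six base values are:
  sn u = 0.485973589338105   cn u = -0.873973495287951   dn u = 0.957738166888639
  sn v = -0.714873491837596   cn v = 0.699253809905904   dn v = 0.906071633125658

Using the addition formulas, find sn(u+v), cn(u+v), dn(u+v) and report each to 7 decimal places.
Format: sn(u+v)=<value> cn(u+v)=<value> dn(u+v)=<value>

sn(u+v)=0.9462878 cn(u+v)=-0.3233254 dn(u+v)=0.8284281

m = k² = 0.350330220769
D = 1 − m·sn²u·sn²v = 0.9577174350166359
sn(u+v) = (sn u·cn v·dn v + sn v·cn u·dn u)/D = 0.9062763668536149/0.9577174350166359 = 0.9462878441153914
cn(u+v) = (cn u·cn v − sn u·sn v·dn u·dn v)/D = -0.3096543754211401/0.9577174350166359 = -0.3233254027747352
dn(u+v) = (dn u·dn v − m·sn u·sn v·cn u·cn v)/D = 0.7934000026824515/0.9577174350166359 = 0.8284280662267257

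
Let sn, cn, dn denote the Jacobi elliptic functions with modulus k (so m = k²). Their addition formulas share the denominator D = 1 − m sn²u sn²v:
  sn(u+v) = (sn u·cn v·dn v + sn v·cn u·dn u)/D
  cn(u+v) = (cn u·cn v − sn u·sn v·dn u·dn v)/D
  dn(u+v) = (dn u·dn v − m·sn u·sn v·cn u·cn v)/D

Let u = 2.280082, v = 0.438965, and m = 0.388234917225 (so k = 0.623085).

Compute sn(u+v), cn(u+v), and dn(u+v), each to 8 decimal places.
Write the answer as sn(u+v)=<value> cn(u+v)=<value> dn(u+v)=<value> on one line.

sn u = 0.9187274411511587, cn u = -0.3948922497034402, dn u = 0.8199429203455501
sn v = 0.4202452315163547, cn v = 0.9074105715649148, dn v = 0.9651089902214077
m = k² = 0.388234917225
D = 1 − m·sn²u·sn²v = 0.9421273248798133
sn(u+v) = (sn u·cn v·dn v + sn v·cn u·dn u)/D = 0.6685048217050178/0.9421273248798133 = 0.7095695072747186
cn(u+v) = (cn u·cn v − sn u·sn v·dn u·dn v)/D = -0.6638563094844664/0.9421273248798133 = -0.7046354478352002
dn(u+v) = (dn u·dn v − m·sn u·sn v·cn u·cn v)/D = 0.8450456897624489/0.9421273248798133 = 0.8969548674010182

sn(u+v)=0.70956951 cn(u+v)=-0.70463545 dn(u+v)=0.89695487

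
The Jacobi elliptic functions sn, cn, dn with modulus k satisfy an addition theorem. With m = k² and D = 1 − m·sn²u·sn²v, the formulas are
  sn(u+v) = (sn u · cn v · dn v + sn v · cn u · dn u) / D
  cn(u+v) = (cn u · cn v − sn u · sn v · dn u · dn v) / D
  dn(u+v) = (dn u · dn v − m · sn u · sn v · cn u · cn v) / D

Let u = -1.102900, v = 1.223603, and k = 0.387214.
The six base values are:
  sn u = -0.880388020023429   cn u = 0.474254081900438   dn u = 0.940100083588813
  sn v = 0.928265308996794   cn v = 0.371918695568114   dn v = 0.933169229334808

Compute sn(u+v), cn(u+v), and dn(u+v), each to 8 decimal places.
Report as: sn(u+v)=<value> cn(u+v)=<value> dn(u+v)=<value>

m = k² = 0.149934681796
D = 1 − m·sn²u·sn²v = 0.8998629964955573
sn(u+v) = (sn u·cn v·dn v + sn v·cn u·dn u)/D = 0.1083134752837018/0.8998629964955573 = 0.1203666288151861
cn(u+v) = (cn u·cn v − sn u·sn v·dn u·dn v)/D = 0.8933205491501526/0.8998629964955573 = 0.9927295073017963
dn(u+v) = (dn u·dn v − m·sn u·sn v·cn u·cn v)/D = 0.8988850913345082/0.8998629964955573 = 0.998913273281758

sn(u+v)=0.12036663 cn(u+v)=0.99272951 dn(u+v)=0.99891327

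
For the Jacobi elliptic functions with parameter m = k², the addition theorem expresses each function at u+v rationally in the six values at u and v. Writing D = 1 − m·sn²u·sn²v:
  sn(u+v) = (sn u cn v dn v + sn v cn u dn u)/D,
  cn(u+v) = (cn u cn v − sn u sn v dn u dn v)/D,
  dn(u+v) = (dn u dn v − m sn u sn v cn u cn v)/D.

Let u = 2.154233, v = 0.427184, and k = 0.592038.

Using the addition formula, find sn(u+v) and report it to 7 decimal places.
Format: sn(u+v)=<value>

sn u = 0.9449872000467475, cn u = -0.3271073092240654, dn u = 0.8288517271230397
sn v = 0.4103203069869676, cn v = 0.9119414705309331, dn v = 0.970045019804636
m = k² = 0.350508993444
D = 1 − m·sn²u·sn²v = 0.9473016473227531
sn(u+v) = (sn u·cn v·dn v + sn v·cn u·dn u)/D = 0.7247111625890747/0.9473016473227531 = 0.7650268155209487

sn(u+v)=0.7650268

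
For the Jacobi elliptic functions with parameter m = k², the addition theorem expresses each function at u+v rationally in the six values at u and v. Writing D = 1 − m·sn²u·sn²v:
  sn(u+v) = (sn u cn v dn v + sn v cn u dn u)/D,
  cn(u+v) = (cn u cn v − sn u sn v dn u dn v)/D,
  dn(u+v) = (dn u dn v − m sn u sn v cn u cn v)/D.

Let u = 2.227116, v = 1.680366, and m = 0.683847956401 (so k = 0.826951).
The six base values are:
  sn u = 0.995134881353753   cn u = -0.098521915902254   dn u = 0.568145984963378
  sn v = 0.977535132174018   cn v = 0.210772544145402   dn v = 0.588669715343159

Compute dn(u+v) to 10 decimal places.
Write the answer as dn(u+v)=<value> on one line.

dn(u+v)=0.9869342163

m = k² = 0.683847956401
D = 1 − m·sn²u·sn²v = 0.352874964955486
dn(u+v) = (dn u·dn v − m·sn u·sn v·cn u·cn v)/D = 0.3482643769825536/0.352874964955486 = 0.9869342162782388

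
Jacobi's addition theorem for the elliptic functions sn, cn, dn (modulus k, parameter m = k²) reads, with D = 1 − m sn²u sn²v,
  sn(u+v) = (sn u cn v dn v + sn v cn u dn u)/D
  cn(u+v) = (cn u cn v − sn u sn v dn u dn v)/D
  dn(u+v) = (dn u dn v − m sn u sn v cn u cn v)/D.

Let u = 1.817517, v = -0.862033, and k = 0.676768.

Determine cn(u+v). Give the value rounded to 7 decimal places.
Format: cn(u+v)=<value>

sn u = 0.9999982611844851, cn u = 0.001864839941227258, dn u = 0.7361974374999776
sn v = -0.7312997145152602, cn v = 0.6820562495497706, dn v = 0.8689384045477779
m = k² = 0.458014925824
D = 1 − m·sn²u·sn²v = 0.7550548027292782
cn(u+v) = (cn u·cn v − sn u·sn v·dn u·dn v)/D = 0.4690910184956876/0.7550548027292782 = 0.6212675117091842

cn(u+v)=0.6212675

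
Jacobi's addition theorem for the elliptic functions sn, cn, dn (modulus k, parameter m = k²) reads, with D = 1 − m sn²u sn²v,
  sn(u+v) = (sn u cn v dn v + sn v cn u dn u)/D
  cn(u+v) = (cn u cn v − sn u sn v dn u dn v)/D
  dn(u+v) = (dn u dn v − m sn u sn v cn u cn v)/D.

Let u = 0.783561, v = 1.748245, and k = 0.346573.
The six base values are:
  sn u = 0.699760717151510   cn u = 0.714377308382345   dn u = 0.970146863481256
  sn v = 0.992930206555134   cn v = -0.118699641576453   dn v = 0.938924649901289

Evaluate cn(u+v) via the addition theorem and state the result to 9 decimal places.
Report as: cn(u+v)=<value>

cn(u+v)=-0.761876870

m = k² = 0.120112844329
D = 1 − m·sn²u·sn²v = 0.9420136177268775
cn(u+v) = (cn u·cn v − sn u·sn v·dn u·dn v)/D = -0.7176983861168887/0.9420136177268775 = -0.7618768695177976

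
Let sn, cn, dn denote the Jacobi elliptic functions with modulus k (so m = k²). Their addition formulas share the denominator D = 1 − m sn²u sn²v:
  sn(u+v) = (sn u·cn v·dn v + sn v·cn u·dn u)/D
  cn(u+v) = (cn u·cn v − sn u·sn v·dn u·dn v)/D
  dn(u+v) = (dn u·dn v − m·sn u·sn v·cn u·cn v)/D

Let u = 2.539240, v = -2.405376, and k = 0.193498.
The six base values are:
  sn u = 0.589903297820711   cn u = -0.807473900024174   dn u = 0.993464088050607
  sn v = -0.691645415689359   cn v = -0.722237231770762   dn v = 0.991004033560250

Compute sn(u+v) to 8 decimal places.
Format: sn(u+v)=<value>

sn(u+v)=0.13344978

m = k² = 0.037441476004
D = 1 − m·sn²u·sn²v = 0.9937672226285853
sn(u+v) = (sn u·cn v·dn v + sn v·cn u·dn u)/D = 0.1326180161892501/0.9937672226285853 = 0.1334497789517206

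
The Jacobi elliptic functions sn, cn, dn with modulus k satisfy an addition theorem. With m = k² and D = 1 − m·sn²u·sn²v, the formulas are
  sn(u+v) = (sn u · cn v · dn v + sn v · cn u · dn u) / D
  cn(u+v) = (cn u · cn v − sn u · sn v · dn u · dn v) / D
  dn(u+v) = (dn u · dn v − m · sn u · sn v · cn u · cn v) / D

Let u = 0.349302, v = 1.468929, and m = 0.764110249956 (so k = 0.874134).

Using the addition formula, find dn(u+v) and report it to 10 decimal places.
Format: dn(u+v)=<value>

sn u = 0.3372812966027194, cn u = 0.9414039127611423, dn u = 0.95555001538918
sn v = 0.9327070686737008, cn v = 0.3606348902229405, dn v = 0.5790233477602897
m = k² = 0.764110249956
D = 1 − m·sn²u·sn²v = 0.9243809739917815
dn(u+v) = (dn u·dn v − m·sn u·sn v·cn u·cn v)/D = 0.471676912407936/0.9243809739917815 = 0.5102624628577974

dn(u+v)=0.5102624629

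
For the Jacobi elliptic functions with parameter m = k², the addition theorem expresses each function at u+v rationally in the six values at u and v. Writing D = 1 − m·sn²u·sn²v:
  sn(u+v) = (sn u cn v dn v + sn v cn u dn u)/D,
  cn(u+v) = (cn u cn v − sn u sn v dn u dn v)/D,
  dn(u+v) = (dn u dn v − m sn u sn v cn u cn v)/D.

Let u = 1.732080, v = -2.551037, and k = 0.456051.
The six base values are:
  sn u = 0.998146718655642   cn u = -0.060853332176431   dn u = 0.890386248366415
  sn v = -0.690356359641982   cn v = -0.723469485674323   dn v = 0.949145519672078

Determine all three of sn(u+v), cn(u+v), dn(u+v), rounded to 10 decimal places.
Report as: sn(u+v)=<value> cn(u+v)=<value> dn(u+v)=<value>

sn(u+v)=-0.7190055668 cn(u+v)=0.6950043128 dn(u+v)=0.9447113243

m = k² = 0.207982514601
D = 1 − m·sn²u·sn²v = 0.9012442818685068
sn(u+v) = (sn u·cn v·dn v + sn v·cn u·dn u)/D = -0.6479996557336151/0.9012442818685068 = -0.7190055668260645
cn(u+v) = (cn u·cn v − sn u·sn v·dn u·dn v)/D = 0.6263686628254935/0.9012442818685068 = 0.695004312844985
dn(u+v) = (dn u·dn v − m·sn u·sn v·cn u·cn v)/D = 0.8514156790810449/0.9012442818685068 = 0.9447113243435458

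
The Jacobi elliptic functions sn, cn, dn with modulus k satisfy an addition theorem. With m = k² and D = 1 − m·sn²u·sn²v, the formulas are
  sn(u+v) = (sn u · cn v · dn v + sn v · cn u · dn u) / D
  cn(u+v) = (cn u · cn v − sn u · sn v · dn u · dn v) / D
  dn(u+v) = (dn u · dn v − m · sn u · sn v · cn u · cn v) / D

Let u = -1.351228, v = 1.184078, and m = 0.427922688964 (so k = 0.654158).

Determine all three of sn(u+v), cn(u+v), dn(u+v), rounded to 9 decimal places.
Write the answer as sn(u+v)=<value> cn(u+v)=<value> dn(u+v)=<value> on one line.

sn(u+v)=-0.166046335 cn(u+v)=0.986117952 dn(u+v)=0.994083286

sn u = -0.9420306064890624, cn u = 0.3355269533701418, dn u = 0.7875608773190669
sn v = 0.8888863405038055, cn v = 0.4581277918504319, dn v = 0.813566336841502
m = k² = 0.427922688964
D = 1 − m·sn²u·sn²v = 0.6999540250105617
sn(u+v) = (sn u·cn v·dn v + sn v·cn u·dn u)/D = -0.1162248003425045/0.6999540250105617 = -0.1660463347442723
cn(u+v) = (cn u·cn v − sn u·sn v·dn u·dn v)/D = 0.6902372294463918/0.6999540250105617 = 0.9861179517268678
dn(u+v) = (dn u·dn v − m·sn u·sn v·cn u·cn v)/D = 0.6958125969381957/0.6999540250105617 = 0.994083285581073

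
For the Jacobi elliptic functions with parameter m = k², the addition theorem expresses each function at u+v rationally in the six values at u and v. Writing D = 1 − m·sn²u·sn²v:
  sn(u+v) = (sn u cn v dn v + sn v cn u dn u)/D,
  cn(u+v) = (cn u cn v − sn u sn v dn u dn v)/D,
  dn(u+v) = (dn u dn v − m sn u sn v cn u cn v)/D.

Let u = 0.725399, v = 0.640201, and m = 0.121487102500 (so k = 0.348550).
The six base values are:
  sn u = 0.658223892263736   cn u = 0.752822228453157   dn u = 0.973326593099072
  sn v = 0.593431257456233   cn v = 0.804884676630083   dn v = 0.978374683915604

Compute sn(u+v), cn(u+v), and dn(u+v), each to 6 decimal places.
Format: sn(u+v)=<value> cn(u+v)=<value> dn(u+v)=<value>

m = k² = 0.1214871025
D = 1 − m·sn²u·sn²v = 0.9814639029520229
sn(u+v) = (sn u·cn v·dn v + sn v·cn u·dn u)/D = 0.9531692989836487/0.9814639029520229 = 0.9711710192465863
cn(u+v) = (cn u·cn v − sn u·sn v·dn u·dn v)/D = 0.2339651261894335/0.9814639029520229 = 0.2383838320346973
dn(u+v) = (dn u·dn v − m·sn u·sn v·cn u·cn v)/D = 0.9235239615266055/0.9814639029520229 = 0.9409657948181822

sn(u+v)=0.971171 cn(u+v)=0.238384 dn(u+v)=0.940966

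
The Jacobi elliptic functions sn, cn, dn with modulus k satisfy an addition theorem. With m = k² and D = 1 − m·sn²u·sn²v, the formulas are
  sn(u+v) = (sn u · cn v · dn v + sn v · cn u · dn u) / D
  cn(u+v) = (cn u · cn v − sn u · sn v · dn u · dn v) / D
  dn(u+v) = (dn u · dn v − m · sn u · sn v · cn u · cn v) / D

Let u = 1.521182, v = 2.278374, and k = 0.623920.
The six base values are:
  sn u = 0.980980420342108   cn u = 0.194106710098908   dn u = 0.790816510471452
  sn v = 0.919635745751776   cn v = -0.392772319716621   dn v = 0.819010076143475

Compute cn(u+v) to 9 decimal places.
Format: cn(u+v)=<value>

m = k² = 0.3892761664
D = 1 − m·sn²u·sn²v = 0.683181757371464
cn(u+v) = (cn u·cn v − sn u·sn v·dn u·dn v)/D = -0.6605468322247218/0.683181757371464 = -0.9668683700896379

cn(u+v)=-0.966868370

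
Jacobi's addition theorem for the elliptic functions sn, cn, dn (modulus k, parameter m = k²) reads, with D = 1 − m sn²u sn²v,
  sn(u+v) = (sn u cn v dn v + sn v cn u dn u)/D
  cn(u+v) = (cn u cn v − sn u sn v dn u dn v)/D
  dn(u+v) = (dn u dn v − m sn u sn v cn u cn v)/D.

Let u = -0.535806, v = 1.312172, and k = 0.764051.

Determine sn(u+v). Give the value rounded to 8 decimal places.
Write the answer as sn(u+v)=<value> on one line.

sn u = -0.4984125250022326, cn u = 0.8669399949944049, dn u = 0.9246522442052193
sn v = 0.9151977011266574, cn v = 0.4030051709996801, dn v = 0.7148696683855058
m = k² = 0.583773930601
D = 1 − m·sn²u·sn²v = 0.8785346424036598
sn(u+v) = (sn u·cn v·dn v + sn v·cn u·dn u)/D = 0.590048220726529/0.8785346424036598 = 0.6716277221717342

sn(u+v)=0.67162772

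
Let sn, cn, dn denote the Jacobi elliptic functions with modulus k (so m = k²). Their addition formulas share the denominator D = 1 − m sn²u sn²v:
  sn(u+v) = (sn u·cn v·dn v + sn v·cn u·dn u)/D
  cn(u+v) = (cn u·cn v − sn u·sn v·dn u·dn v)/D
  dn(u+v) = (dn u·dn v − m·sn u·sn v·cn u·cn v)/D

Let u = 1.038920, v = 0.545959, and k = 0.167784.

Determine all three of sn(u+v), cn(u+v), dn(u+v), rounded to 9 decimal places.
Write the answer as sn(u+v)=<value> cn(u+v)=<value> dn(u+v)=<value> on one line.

sn u = 0.8597018864893598, cn u = 0.5107961103675672, dn u = 0.9895421186665068
sn v = 0.5186232535420332, cn v = 0.8550028777059618, dn v = 0.9962068543783793
m = k² = 0.028151470656
D = 1 − m·sn²u·sn²v = 0.9944037021872082
sn(u+v) = (sn u·cn v·dn v + sn v·cn u·dn u)/D = 0.9943997799473481/0.9944037021872082 = 0.9999960556865873
cn(u+v) = (cn u·cn v − sn u·sn v·dn u·dn v)/D = -0.002792949031343696/0.9944037021872082 = -0.002808667169279998
dn(u+v) = (dn u·dn v − m·sn u·sn v·cn u·cn v)/D = 0.9803069306238132/0.9944037021872082 = 0.9858238947296868

sn(u+v)=0.999996056 cn(u+v)=-0.002808667 dn(u+v)=0.985823895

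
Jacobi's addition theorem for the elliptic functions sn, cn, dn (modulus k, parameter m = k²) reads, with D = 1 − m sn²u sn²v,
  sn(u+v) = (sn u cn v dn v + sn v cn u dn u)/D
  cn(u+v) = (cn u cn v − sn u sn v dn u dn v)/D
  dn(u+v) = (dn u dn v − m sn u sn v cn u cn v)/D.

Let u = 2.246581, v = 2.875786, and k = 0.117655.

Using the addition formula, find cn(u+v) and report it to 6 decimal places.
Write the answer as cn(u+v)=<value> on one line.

sn u = 0.7861251637122311, cn u = -0.6180673320750887, dn u = 0.995713468847056
sn v = 0.273198055891211, cn v = -0.9619578069007303, dn v = 0.9994832765046306
m = k² = 0.013842699025
D = 1 − m·sn²u·sn²v = 0.9993615022344524
cn(u+v) = (cn u·cn v − sn u·sn v·dn u·dn v)/D = 0.3808179379188766/0.9993615022344524 = 0.3810612446721366

cn(u+v)=0.381061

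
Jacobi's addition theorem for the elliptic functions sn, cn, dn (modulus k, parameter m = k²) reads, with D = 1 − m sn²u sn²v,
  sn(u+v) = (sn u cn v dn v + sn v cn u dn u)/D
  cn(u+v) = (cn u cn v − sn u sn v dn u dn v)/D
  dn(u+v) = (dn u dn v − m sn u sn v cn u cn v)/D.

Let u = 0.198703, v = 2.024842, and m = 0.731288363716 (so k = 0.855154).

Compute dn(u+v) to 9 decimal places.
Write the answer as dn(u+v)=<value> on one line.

sn u = 0.196469211398174, cn u = 0.9805099943256976, dn u = 0.9857850469123415
sn v = 0.9986690369377106, cn v = 0.05157668719397962, dn v = 0.5202470340462658
m = k² = 0.731288363716
D = 1 − m·sn²u·sn²v = 0.9718472491395545
dn(u+v) = (dn u·dn v − m·sn u·sn v·cn u·cn v)/D = 0.5055955305908438/0.9718472491395545 = 0.520241767457266

dn(u+v)=0.520241767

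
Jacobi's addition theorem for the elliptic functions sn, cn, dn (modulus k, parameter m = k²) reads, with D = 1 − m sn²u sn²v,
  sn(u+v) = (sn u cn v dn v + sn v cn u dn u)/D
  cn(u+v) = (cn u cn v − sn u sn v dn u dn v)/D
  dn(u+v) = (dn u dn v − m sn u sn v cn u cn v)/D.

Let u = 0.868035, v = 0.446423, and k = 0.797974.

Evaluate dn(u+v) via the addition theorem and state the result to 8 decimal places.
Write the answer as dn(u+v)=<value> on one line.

sn u = 0.7235942049367897, cn u = 0.690225634544165, dn u = 0.8164547927292447
sn v = 0.4235841655974782, cn v = 0.9058567517301442, dn v = 0.9411428233102169
m = k² = 0.636762504676
D = 1 − m·sn²u·sn²v = 0.9401799080305639
dn(u+v) = (dn u·dn v − m·sn u·sn v·cn u·cn v)/D = 0.6463716144323057/0.9401799080305639 = 0.6874977958062182

dn(u+v)=0.68749780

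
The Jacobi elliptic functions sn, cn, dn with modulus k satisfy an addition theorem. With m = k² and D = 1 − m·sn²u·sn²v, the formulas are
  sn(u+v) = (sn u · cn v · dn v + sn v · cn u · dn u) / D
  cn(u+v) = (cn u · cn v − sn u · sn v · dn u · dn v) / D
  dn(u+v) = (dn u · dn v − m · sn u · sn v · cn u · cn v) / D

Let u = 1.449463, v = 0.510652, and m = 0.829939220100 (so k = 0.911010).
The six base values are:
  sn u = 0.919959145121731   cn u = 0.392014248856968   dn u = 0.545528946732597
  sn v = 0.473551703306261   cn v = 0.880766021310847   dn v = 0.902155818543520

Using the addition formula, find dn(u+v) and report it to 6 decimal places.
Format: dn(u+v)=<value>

dn(u+v)=0.435989

m = k² = 0.8299392201
D = 1 − m·sn²u·sn²v = 0.8424863568554764
dn(u+v) = (dn u·dn v − m·sn u·sn v·cn u·cn v)/D = 0.3673147358452706/0.8424863568554764 = 0.4359889425583676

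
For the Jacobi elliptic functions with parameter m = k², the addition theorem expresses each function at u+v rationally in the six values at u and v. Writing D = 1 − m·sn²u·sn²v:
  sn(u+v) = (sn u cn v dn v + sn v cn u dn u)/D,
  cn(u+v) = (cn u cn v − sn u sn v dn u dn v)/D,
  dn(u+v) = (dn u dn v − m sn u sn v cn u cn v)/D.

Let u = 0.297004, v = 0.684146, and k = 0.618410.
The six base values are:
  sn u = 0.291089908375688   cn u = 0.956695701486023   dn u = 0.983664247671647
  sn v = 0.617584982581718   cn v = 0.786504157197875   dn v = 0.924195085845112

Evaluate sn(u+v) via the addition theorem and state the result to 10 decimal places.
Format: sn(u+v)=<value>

sn(u+v)=0.8026984017

m = k² = 0.3824309281
D = 1 − m·sn²u·sn²v = 0.9876405040299038
sn(u+v) = (sn u·cn v·dn v + sn v·cn u·dn u)/D = 0.7927774540855553/0.9876405040299038 = 0.8026984017471519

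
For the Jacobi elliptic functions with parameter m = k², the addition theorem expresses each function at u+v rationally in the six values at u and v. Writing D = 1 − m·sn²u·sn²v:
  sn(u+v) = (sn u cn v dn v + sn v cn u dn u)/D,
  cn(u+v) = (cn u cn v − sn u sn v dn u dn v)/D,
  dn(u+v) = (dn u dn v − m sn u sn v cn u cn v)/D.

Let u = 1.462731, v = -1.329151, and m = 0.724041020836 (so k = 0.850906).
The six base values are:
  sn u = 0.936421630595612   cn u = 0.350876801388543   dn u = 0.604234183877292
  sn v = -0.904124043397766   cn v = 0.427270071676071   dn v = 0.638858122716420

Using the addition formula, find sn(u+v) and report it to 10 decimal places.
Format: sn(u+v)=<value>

m = k² = 0.724041020836
D = 1 − m·sn²u·sn²v = 0.4810063033562317
sn(u+v) = (sn u·cn v·dn v + sn v·cn u·dn u)/D = 0.06392536143890477/0.4810063033562317 = 0.1328992177292984

sn(u+v)=0.1328992177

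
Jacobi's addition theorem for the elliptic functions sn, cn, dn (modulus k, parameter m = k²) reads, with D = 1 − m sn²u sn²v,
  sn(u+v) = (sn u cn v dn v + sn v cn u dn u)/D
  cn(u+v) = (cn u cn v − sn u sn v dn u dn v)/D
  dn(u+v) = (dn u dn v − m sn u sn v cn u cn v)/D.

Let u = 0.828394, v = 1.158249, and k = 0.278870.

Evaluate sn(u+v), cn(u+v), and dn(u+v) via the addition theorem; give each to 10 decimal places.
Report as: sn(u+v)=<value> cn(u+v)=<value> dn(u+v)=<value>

sn u = 0.7324961998605412, cn u = 0.6807711195327443, dn u = 0.978914332624771
sn v = 0.9098306607106972, cn v = 0.4149797209873469, dn v = 0.9672765323834257
m = k² = 0.0777684769
D = 1 − m·sn²u·sn²v = 0.9654589542763362
sn(u+v) = (sn u·cn v·dn v + sn v·cn u·dn u)/D = 0.9003503423011883/0.9654589542763362 = 0.9325620093047349
cn(u+v) = (cn u·cn v − sn u·sn v·dn u·dn v)/D = -0.3485401748873288/0.9654589542763362 = -0.3610098320011735
dn(u+v) = (dn u·dn v − m·sn u·sn v·cn u·cn v)/D = 0.9322389578328038/0.9654589542763362 = 0.9655914979125834

sn(u+v)=0.9325620093 cn(u+v)=-0.3610098320 dn(u+v)=0.9655914979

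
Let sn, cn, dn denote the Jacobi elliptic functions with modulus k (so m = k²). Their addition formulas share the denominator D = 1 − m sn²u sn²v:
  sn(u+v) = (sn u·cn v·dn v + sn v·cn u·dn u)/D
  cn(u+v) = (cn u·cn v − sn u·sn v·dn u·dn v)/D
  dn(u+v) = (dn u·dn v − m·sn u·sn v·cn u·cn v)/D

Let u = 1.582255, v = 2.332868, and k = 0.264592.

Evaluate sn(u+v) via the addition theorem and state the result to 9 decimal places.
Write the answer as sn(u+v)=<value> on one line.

sn(u+v)=-0.653655246

sn u = 0.9998628846658881, cn u = 0.01655934381577384, dn u = 0.964370401253831
sn v = 0.7574995422850029, cn v = -0.6528356940593943, dn v = 0.9797083693559105
m = k² = 0.070008926464
D = 1 − m·sn²u·sn²v = 0.9598395044910769
sn(u+v) = (sn u·cn v·dn v + sn v·cn u·dn u)/D = -0.6274041273521184/0.9598395044910769 = -0.653655245920284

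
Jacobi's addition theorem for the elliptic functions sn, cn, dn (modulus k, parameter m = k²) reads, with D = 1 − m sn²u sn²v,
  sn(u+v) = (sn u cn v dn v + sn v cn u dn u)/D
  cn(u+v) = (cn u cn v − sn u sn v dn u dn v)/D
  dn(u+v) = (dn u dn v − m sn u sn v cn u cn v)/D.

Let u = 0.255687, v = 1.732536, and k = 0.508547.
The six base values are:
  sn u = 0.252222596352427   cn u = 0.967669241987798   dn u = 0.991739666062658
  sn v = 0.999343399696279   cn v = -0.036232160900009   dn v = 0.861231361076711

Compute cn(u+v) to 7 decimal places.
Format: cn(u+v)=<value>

cn(u+v)=-0.2545291

m = k² = 0.258620051209
D = 1 − m·sn²u·sn²v = 0.9835691634963507
cn(u+v) = (cn u·cn v − sn u·sn v·dn u·dn v)/D = -0.2503469814013714/0.9835691634963507 = -0.2545291075529945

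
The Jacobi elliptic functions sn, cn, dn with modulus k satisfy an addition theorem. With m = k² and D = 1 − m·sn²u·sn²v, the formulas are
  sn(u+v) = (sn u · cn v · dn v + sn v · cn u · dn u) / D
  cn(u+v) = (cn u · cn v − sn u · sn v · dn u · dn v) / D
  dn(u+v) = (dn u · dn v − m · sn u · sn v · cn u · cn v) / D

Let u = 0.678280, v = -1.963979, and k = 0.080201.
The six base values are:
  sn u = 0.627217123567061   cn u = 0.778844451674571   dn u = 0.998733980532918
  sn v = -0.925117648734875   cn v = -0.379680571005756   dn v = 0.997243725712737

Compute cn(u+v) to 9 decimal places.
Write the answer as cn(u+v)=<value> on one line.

cn(u+v)=0.282818101

m = k² = 0.006432200401
D = 1 − m·sn²u·sn²v = 0.997834344802381
cn(u+v) = (cn u·cn v − sn u·sn v·dn u·dn v)/D = 0.2822056147783088/0.997834344802381 = 0.2828181012693035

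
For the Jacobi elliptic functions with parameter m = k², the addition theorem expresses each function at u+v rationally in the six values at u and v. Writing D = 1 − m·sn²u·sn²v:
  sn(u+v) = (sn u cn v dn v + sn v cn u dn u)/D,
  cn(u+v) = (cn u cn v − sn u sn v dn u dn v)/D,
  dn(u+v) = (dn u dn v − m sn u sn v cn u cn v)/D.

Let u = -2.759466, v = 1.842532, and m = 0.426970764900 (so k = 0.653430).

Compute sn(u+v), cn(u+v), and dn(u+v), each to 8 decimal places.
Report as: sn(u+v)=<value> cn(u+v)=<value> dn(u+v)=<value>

sn u = -0.7161660396039085, cn u = -0.6979299418409078, dn u = 0.8837473301170603
sn v = 0.9993980804739199, cn v = -0.03469116234784142, dn v = 0.7573262734689527
m = k² = 0.4269707649
D = 1 − m·sn²u·sn²v = 0.7812728936515252
sn(u+v) = (sn u·cn v·dn v + sn v·cn u·dn u)/D = -0.5976069696936455/0.7812728936515252 = -0.7649145062495908
cn(u+v) = (cn u·cn v − sn u·sn v·dn u·dn v)/D = 0.5032427288378896/0.7812728936515252 = 0.6441318173549143
dn(u+v) = (dn u·dn v − m·sn u·sn v·cn u·cn v)/D = 0.6766842089769692/0.7812728936515252 = 0.8661304065142619

sn(u+v)=-0.76491451 cn(u+v)=0.64413182 dn(u+v)=0.86613041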